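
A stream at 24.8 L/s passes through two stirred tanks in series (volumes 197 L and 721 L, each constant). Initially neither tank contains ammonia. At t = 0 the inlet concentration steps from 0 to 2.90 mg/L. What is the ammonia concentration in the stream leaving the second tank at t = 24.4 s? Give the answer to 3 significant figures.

Time constants: τᵢ = Vᵢ/Q for each well-mixed tank.
τ₁ = 197/24.8 = 7.9435 s; τ₂ = 721/24.8 = 29.073 s.
Solving the cascade with C₁(0)=C₂(0)=0 gives C₂(t) = C_in[1 − (τ₁ e^(−t/τ₁) − τ₂ e^(−t/τ₂))/(τ₁ − τ₂)].
At t = 24.4: e^(−t/τ₁) = 0.046343, e^(−t/τ₂) = 0.43202.
C₂ = 2.90·[1 − (7.9435·0.046343 − 29.073·0.43202)/(-21.129)] = 2.90·0.42298 = 1.2266 mg/L.

1.23 mg/L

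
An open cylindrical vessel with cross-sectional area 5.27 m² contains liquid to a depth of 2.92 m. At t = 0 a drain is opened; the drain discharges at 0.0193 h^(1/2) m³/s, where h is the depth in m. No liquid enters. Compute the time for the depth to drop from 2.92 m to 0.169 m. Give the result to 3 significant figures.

709 s

A dh/dt = −Q_out = −0.0193 √h.
Separate and integrate: 2(√h − √h₀) = −(0.0193/A) t.
t = 2A(√h₀ − √h)/0.0193 = 2·5.27·(√2.92 − √0.169)/0.0193
  = 10.540 × (1.7088 − 0.41110) / 0.0193 = 708.69 s.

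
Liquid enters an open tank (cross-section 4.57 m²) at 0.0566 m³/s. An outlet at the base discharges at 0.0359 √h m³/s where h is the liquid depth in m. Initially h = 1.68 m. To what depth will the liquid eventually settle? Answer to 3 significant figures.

2.49 m

Volume balance on the tank: A dh/dt = Q_in − 0.0359 √h. At steady state dh/dt = 0:
Q_in = 0.0359 √h_ss ⇒ √h_ss = 0.0566/0.0359 = 1.5766.
h_ss = 1.5766² = 2.4857 m. (Since h₀ = 1.68 m < h_ss, the level will rise toward this value.)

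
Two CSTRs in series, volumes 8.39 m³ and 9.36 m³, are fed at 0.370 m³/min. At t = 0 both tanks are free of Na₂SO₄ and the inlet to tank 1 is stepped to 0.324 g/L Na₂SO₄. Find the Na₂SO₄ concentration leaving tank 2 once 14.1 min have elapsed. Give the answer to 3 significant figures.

Species balance on tank i: dCᵢ/dt = (Cᵢ₋₁ − Cᵢ)/τᵢ with τᵢ = Vᵢ/Q.
τ₁ = 8.39/0.370 = 22.676 min; τ₂ = 9.36/0.370 = 25.297 min.
Tank 1: C₁ = C_in(1 − e^(−t/τ₁)). Tank 2 (τ₁ ≠ τ₂): C₂ = C_in[1 − (τ₁ e^(−t/τ₁) − τ₂ e^(−t/τ₂))/(τ₁ − τ₂)].
At t = 14.1: e^(−t/τ₁) = 0.53697, e^(−t/τ₂) = 0.57271.
C₂ = 0.324·[1 − (22.676·0.53697 − 25.297·0.57271)/(-2.6216)] = 0.324·0.11814 = 0.038278 g/L.

0.0383 g/L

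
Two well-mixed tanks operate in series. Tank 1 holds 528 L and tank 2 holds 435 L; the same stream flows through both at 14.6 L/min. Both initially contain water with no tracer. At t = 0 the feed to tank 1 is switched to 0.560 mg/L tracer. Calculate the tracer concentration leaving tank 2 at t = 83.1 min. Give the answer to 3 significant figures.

Species balance on tank i: dCᵢ/dt = (Cᵢ₋₁ − Cᵢ)/τᵢ with τᵢ = Vᵢ/Q.
τ₁ = 528/14.6 = 36.164 min; τ₂ = 435/14.6 = 29.795 min.
Tank 1: C₁ = C_in(1 − e^(−t/τ₁)). Tank 2 (τ₁ ≠ τ₂): C₂ = C_in[1 − (τ₁ e^(−t/τ₁) − τ₂ e^(−t/τ₂))/(τ₁ − τ₂)].
At t = 83.1: e^(−t/τ₁) = 0.10048, e^(−t/τ₂) = 0.061476.
C₂ = 0.560·[1 − (36.164·0.10048 − 29.795·0.061476)/(6.3699)] = 0.560·0.71711 = 0.40158 mg/L.

0.402 mg/L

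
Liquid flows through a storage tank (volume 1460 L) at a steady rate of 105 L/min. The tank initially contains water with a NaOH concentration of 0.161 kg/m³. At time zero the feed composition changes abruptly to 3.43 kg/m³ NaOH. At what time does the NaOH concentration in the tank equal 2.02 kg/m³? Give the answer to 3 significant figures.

Species balance: V dC/dt = Q(C_in − C) ⇒ τ = V/Q = 13.905 min.
C(t) = C_in + (C₀ − C_in) e^(−t/τ). Set C = 2.02 and solve for t:
e^(−t/τ) = (C − C_in)/(C₀ − C_in) = (2.02 − 3.43)/(0.161 − 3.43) = 0.43132
t = −τ ln(…) = 13.905 × 0.84089 = 11.692 min.

11.7 min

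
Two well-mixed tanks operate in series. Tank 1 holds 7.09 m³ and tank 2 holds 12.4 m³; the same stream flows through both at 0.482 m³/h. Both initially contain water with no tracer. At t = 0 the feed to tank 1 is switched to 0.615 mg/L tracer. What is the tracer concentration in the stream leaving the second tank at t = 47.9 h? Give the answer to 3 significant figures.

Time constants: τᵢ = Vᵢ/Q for each well-mixed tank.
τ₁ = 7.09/0.482 = 14.710 h; τ₂ = 12.4/0.482 = 25.726 h.
Tank 1: C₁ = C_in(1 − e^(−t/τ₁)). Tank 2 (τ₁ ≠ τ₂): C₂ = C_in[1 − (τ₁ e^(−t/τ₁) − τ₂ e^(−t/τ₂))/(τ₁ − τ₂)].
At t = 47.9: e^(−t/τ₁) = 0.038527, e^(−t/τ₂) = 0.15537.
C₂ = 0.615·[1 − (14.710·0.038527 − 25.726·0.15537)/(-11.017)] = 0.615·0.68861 = 0.42350 mg/L.

0.423 mg/L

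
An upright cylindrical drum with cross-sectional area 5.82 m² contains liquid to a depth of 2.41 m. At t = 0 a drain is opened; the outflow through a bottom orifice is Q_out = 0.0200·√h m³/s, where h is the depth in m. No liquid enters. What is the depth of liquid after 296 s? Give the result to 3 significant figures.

1.09 m

Unsteady balance on liquid volume: A dh/dt = −0.0200 √h.
∫ h^(−1/2) dh = −(0.0200/A) ∫ dt, giving 2√h = 2√h₀ − (0.0200/A) t.
√h = √2.41 − 0.0200·296/(2·5.82) = 1.5524 − 0.50859 = 1.0438.
h = 1.0438² = 1.0896 m.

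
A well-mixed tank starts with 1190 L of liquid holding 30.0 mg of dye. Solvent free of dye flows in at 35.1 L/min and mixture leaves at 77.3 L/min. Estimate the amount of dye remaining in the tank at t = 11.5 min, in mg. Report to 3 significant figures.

Total volume: dV/dt = Q_in − Q_out = -42.200 L/min, so V(t) = 1190 − 42.200 t and V(11.5) = 704.70 L.
Solute balance: dm/dt = 0 − Q_out C = −Q_out m/V(t).
Separate: dm/m = −Q_out dt/V(t) ⇒ ln(m/m₀) = −(Q_out/(Q_in−Q_out)) ln(V/V₀).
m = m₀ (V₀/V)^(Q_out/(Q_in−Q_out)) = 30.0 × (1190/704.70)^(-1.8318) = 11.490 mg.

11.5 mg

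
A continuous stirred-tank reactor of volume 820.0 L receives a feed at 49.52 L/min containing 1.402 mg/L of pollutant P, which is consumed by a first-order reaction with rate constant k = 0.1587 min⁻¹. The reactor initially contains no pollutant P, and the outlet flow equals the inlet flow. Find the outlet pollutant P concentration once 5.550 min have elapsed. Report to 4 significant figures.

0.2719 mg/L

V dC/dt = Q(C_in − C) − k V C.
dC/dt = (Q/V) C_in − (Q/V + k) C; effective rate a = Q/V + k = 0.0603902 + 0.1587 = 0.219090 min⁻¹.
C_ss = Q C_in/(Q + kV) = 0.386449 mg/L; C(t) = C_ss + (C₀ − C_ss) e^(−a t).
C(5.550) = 0.386449 + (-0.386449)·e^(−0.219090·5.550) = 0.386449 + (-0.386449)·0.296428 = 0.271894 mg/L.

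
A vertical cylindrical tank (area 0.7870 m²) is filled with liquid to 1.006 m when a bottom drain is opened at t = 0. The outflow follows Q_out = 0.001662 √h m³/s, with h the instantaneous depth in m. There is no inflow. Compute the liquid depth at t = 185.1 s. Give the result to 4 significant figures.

0.6521 m

A dh/dt = −Q_out = −0.001662 √h.
∫ h^(−1/2) dh = −(0.001662/A) ∫ dt, giving 2√h = 2√h₀ − (0.001662/A) t.
√h = √1.006 − 0.001662·185.1/(2·0.7870) = 1.00300 − 0.195449 = 0.807547.
h = 0.807547² = 0.652132 m.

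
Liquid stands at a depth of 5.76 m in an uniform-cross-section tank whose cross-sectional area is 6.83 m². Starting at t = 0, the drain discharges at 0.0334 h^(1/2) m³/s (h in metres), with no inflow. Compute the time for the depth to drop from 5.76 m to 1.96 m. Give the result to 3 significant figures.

409 s

With no inflow, A dh/dt = −0.0334 √h.
Separate and integrate: 2(√h − √h₀) = −(0.0334/A) t.
t = 2A(√h₀ − √h)/0.0334 = 2·6.83·(√5.76 − √1.96)/0.0334
  = 13.660 × (2.4000 − 1.4000) / 0.0334 = 408.98 s.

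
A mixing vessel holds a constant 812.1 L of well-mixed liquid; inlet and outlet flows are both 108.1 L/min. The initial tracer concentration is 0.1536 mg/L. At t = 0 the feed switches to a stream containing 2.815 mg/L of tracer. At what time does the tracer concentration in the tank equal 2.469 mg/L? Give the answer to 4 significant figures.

Species balance: V dC/dt = Q(C_in − C) ⇒ τ = V/Q = 7.51249 min.
C(t) = C_in + (C₀ − C_in) e^(−t/τ). Set C = 2.469 and solve for t:
e^(−t/τ) = (C − C_in)/(C₀ − C_in) = (2.469 − 2.815)/(0.1536 − 2.815) = 0.130007
t = −τ ln(…) = 7.51249 × 2.04017 = 15.3267 min.

15.33 min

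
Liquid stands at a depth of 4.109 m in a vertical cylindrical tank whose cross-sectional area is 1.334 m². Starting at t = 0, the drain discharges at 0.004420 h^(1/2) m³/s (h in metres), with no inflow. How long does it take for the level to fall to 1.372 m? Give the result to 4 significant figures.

With no inflow, A dh/dt = −0.004420 √h.
Separate and integrate: 2(√h − √h₀) = −(0.004420/A) t.
t = 2A(√h₀ − √h)/0.004420 = 2·1.334·(√4.109 − √1.372)/0.004420
  = 2.66800 × (2.02707 − 1.17132) / 0.004420 = 516.543 s.

516.5 s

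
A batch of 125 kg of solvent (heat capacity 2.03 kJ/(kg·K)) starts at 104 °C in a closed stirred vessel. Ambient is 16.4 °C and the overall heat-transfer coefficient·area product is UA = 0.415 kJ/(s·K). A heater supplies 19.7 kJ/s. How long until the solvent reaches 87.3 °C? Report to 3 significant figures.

M c_p dT/dt = −UA(T − T_amb) + Q̇.
τ = M c_p/UA = 611.45 s; T_ss = T_amb + Q̇/UA = 16.4 + 19.7/0.415 = 63.870 °C.
T(t) = T_ss + (T₀ − T_ss)e^(−t/τ); set T = 87.3:
t = −τ ln[(T − T_ss)/(T₀ − T_ss)] = −611.45 · ln(0.58385) = 329.02 s.

329 s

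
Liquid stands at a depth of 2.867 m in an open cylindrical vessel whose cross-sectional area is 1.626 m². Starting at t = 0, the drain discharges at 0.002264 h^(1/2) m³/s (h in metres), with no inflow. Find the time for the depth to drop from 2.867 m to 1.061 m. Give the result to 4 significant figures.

With no inflow, A dh/dt = −0.002264 √h.
This is separable: 2 d(√h)/dt = −0.002264/A, so √h = √h₀ − (0.002264/(2A)) t.
t = 2A(√h₀ − √h)/0.002264 = 2·1.626·(√2.867 − √1.061)/0.002264
  = 3.25200 × (1.69322 − 1.03005) / 0.002264 = 952.579 s.

952.6 s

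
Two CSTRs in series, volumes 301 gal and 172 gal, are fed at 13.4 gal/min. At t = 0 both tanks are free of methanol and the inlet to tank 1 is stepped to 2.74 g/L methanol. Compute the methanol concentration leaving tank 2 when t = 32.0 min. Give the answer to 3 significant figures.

Species balance on tank i: dCᵢ/dt = (Cᵢ₋₁ − Cᵢ)/τᵢ with τᵢ = Vᵢ/Q.
τ₁ = 301/13.4 = 22.463 min; τ₂ = 172/13.4 = 12.836 min.
Tank 1: C₁ = C_in(1 − e^(−t/τ₁)). Tank 2 (τ₁ ≠ τ₂): C₂ = C_in[1 − (τ₁ e^(−t/τ₁) − τ₂ e^(−t/τ₂))/(τ₁ − τ₂)].
At t = 32.0: e^(−t/τ₁) = 0.24061, e^(−t/τ₂) = 0.082660.
C₂ = 2.74·[1 − (22.463·0.24061 − 12.836·0.082660)/(9.6269)] = 2.74·0.54879 = 1.5037 g/L.

1.50 g/L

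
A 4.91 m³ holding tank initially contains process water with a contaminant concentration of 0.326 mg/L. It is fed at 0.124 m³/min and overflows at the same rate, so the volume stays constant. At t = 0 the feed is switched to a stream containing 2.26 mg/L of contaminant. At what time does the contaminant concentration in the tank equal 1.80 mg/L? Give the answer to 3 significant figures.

56.9 min

Mass balance on the solute (V constant): V dC/dt = Q(C_in − C), so τ = V/Q = 39.597 min.
C(t) = C_in + (C₀ − C_in) e^(−t/τ). Set C = 1.80 and solve for t:
e^(−t/τ) = (C − C_in)/(C₀ − C_in) = (1.80 − 2.26)/(0.326 − 2.26) = 0.23785
t = −τ ln(…) = 39.597 × 1.4361 = 56.866 min.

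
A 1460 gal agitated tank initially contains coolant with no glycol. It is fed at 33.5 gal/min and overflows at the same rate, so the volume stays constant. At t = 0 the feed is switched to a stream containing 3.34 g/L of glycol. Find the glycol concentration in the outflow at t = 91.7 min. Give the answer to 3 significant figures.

2.93 g/L

Mass balance on the solute (V constant): V dC/dt = Q(C_in − C).
Time constant τ = V/Q = 1460/33.5 = 43.582 min.
C approaches C_in exponentially: C(t) = C_in + (C₀ − C_in) e^(−t/τ).
C(91.7) = 3.34 + (0 − 3.34)·e^(−91.7/43.582) = 3.34 + (-3.3400)·0.12196 = 2.9327 g/L.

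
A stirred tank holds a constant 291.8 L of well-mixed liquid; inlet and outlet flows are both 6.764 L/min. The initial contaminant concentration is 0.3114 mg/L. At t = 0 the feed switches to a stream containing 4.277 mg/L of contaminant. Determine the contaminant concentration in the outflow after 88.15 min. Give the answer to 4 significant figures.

Unsteady species balance (constant V, well mixed): V dC/dt = Q(C_in − C).
Rewrite as dC/dt + C/τ = C_in/τ, τ = V/Q = 43.1402 min.
Integrating: C(t) = C_in + (C₀ − C_in) e^(−t/τ).
C(88.15) = 4.277 + (0.3114 − 4.277)·e^(−88.15/43.1402) = 4.277 + (-3.96560)·0.129595 = 3.76308 mg/L.

3.763 mg/L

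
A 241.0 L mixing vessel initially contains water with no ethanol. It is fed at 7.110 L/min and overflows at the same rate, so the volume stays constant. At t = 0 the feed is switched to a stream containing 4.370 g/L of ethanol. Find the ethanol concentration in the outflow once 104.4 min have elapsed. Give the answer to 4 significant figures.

Unsteady species balance (constant V, well mixed): V dC/dt = Q(C_in − C).
Rewrite as dC/dt + C/τ = C_in/τ, τ = V/Q = 33.8959 min.
This is linear first-order; C(t) = C_in + (C₀ − C_in) e^(−t/τ).
C(104.4) = 4.370 + (0 − 4.370)·e^(−104.4/33.8959) = 4.370 + (-4.37000)·0.0459585 = 4.16916 g/L.

4.169 g/L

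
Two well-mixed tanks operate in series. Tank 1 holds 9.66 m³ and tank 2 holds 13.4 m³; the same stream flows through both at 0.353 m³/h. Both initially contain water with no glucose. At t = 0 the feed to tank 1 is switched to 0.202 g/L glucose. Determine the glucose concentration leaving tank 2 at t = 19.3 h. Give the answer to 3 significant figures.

Species balance on tank i: dCᵢ/dt = (Cᵢ₋₁ − Cᵢ)/τᵢ with τᵢ = Vᵢ/Q.
τ₁ = 9.66/0.353 = 27.365 h; τ₂ = 13.4/0.353 = 37.960 h.
Tank 1: C₁ = C_in(1 − e^(−t/τ₁)). Tank 2 (τ₁ ≠ τ₂): C₂ = C_in[1 − (τ₁ e^(−t/τ₁) − τ₂ e^(−t/τ₂))/(τ₁ − τ₂)].
At t = 19.3: e^(−t/τ₁) = 0.49398, e^(−t/τ₂) = 0.60144.
C₂ = 0.202·[1 − (27.365·0.49398 − 37.960·0.60144)/(-10.595)] = 0.202·0.12098 = 0.024439 g/L.

0.0244 g/L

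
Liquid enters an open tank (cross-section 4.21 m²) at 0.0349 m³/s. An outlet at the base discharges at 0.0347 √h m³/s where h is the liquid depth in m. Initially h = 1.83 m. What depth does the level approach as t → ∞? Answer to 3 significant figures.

A dh/dt = Q_in − 0.0347 √h. Steady state requires inflow = outflow:
Q_in = 0.0347 √h_ss ⇒ √h_ss = 0.0349/0.0347 = 1.0058.
h_ss = 1.0058² = 1.0116 m. (Since h₀ = 1.83 m > h_ss, the level will fall toward this value.)

1.01 m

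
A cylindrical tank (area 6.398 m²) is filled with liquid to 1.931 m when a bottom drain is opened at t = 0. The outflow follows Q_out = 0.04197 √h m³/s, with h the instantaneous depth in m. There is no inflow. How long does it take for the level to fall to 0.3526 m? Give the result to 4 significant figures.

With no inflow, A dh/dt = −0.04197 √h.
∫ h^(−1/2) dh = −(0.04197/A) ∫ dt, giving 2√h = 2√h₀ − (0.04197/A) t.
t = 2A(√h₀ − √h)/0.04197 = 2·6.398·(√1.931 − √0.3526)/0.04197
  = 12.7960 × (1.38960 − 0.593801) / 0.04197 = 242.628 s.

242.6 s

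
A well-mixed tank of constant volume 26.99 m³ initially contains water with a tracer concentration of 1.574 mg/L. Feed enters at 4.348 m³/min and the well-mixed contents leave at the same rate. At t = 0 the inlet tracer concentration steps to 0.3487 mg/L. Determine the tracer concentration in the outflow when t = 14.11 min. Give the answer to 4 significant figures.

Transient balance on the dissolved component: V dC/dt = Q(C_in − C).
Time constant τ = V/Q = 26.99/4.348 = 6.20745 min.
This is linear first-order; C(t) = C_in + (C₀ − C_in) e^(−t/τ).
C(14.11) = 0.3487 + (1.574 − 0.3487)·e^(−14.11/6.20745) = 0.3487 + (1.22530)·0.102995 = 0.474900 mg/L.

0.4749 mg/L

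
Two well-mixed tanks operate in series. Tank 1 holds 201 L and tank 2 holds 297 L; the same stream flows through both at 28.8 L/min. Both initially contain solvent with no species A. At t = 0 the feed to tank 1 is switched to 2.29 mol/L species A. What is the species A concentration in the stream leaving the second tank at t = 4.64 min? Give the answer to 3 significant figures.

0.239 mol/L

Species balance on tank i: dCᵢ/dt = (Cᵢ₋₁ − Cᵢ)/τᵢ with τᵢ = Vᵢ/Q.
τ₁ = 201/28.8 = 6.9792 min; τ₂ = 297/28.8 = 10.312 min.
Solving the cascade with C₁(0)=C₂(0)=0 gives C₂(t) = C_in[1 − (τ₁ e^(−t/τ₁) − τ₂ e^(−t/τ₂))/(τ₁ − τ₂)].
At t = 4.64: e^(−t/τ₁) = 0.51436, e^(−t/τ₂) = 0.63767.
C₂ = 2.29·[1 − (6.9792·0.51436 − 10.312·0.63767)/(-3.3333)] = 2.29·0.10416 = 0.23852 mol/L.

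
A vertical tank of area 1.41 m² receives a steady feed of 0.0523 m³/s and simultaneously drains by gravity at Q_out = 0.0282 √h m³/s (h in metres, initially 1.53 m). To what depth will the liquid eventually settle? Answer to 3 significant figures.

3.44 m

Level balance: A dh/dt = 0.0523 − 0.0282 √h. Setting dh/dt = 0:
Q_in = 0.0282 √h_ss ⇒ √h_ss = 0.0523/0.0282 = 1.8546.
h_ss = 1.8546² = 3.4396 m. (Since h₀ = 1.53 m < h_ss, the level will rise toward this value.)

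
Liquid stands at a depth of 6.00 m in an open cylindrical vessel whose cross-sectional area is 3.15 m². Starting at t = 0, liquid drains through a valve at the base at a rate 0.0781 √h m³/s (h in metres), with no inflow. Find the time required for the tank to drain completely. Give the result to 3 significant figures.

198 s

A dh/dt = −Q_out = −0.0781 √h.
∫ h^(−1/2) dh = −(0.0781/A) ∫ dt, giving 2√h = 2√h₀ − (0.0781/A) t.
Set h = 0: 2√h₀ = (0.0781/A) t_empty ⇒ t_empty = 2A√h₀/0.0781.
t_empty = 2·3.15·√6.00/0.0781 = 6.3000·2.4495/0.0781 = 197.59 s.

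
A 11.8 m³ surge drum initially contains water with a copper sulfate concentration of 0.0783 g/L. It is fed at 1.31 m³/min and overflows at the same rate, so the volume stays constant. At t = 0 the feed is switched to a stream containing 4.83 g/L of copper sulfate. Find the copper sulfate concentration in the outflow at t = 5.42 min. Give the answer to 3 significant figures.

2.23 g/L

Mass balance on the solute (V constant): V dC/dt = Q(C_in − C).
Time constant τ = V/Q = 11.8/1.31 = 9.0076 min.
This is linear first-order; C(t) = C_in + (C₀ − C_in) e^(−t/τ).
C(5.42) = 4.83 + (0.0783 − 4.83)·e^(−5.42/9.0076) = 4.83 + (-4.7517)·0.54787 = 2.2267 g/L.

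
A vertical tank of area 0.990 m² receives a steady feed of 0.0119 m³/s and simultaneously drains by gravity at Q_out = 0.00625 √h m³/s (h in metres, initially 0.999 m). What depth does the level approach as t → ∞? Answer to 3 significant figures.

Unsteady balance on liquid volume: A dh/dt = Q_in − 0.00625 √h. At steady state dh/dt = 0:
Q_in = 0.00625 √h_ss ⇒ √h_ss = 0.0119/0.00625 = 1.9040.
h_ss = 1.9040² = 3.6252 m. (Since h₀ = 0.999 m < h_ss, the level will rise toward this value.)

3.63 m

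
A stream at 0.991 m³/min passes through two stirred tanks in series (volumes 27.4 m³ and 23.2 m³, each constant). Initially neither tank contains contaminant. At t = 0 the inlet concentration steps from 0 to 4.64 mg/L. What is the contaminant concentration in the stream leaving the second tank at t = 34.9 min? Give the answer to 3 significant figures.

Time constants: τᵢ = Vᵢ/Q for each well-mixed tank.
τ₁ = 27.4/0.991 = 27.649 min; τ₂ = 23.2/0.991 = 23.411 min.
Tank 1: C₁ = C_in(1 − e^(−t/τ₁)). Tank 2 (τ₁ ≠ τ₂): C₂ = C_in[1 − (τ₁ e^(−t/τ₁) − τ₂ e^(−t/τ₂))/(τ₁ − τ₂)].
At t = 34.9: e^(−t/τ₁) = 0.28301, e^(−t/τ₂) = 0.22520.
C₂ = 4.64·[1 − (27.649·0.28301 − 23.411·0.22520)/(4.2381)] = 4.64·0.39763 = 1.8450 mg/L.

1.84 mg/L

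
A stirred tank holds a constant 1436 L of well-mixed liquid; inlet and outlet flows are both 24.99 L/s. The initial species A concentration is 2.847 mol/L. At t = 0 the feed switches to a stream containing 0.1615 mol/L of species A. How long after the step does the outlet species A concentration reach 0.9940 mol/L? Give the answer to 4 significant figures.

67.30 s

Species balance: V dC/dt = Q(C_in − C) ⇒ τ = V/Q = 57.4630 s.
C(t) = C_in + (C₀ − C_in) e^(−t/τ). Set C = 0.9940 and solve for t:
e^(−t/τ) = (C − C_in)/(C₀ − C_in) = (0.9940 − 0.1615)/(2.847 − 0.1615) = 0.309998
t = −τ ln(…) = 57.4630 × 1.17119 = 67.3000 s.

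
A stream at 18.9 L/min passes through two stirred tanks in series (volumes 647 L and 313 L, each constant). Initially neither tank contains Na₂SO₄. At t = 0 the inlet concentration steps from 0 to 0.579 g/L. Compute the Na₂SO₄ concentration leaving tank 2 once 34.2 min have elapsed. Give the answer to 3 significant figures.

0.235 g/L

Each tank obeys Vᵢ dCᵢ/dt = Q(Cᵢ₋₁ − Cᵢ), so τᵢ = Vᵢ/Q.
τ₁ = 647/18.9 = 34.233 min; τ₂ = 313/18.9 = 16.561 min.
Tank 1: C₁ = C_in(1 − e^(−t/τ₁)). Tank 2 (τ₁ ≠ τ₂): C₂ = C_in[1 − (τ₁ e^(−t/τ₁) − τ₂ e^(−t/τ₂))/(τ₁ − τ₂)].
At t = 34.2: e^(−t/τ₁) = 0.36823, e^(−t/τ₂) = 0.12680.
C₂ = 0.579·[1 − (34.233·0.36823 − 16.561·0.12680)/(17.672)] = 0.579·0.40552 = 0.23480 g/L.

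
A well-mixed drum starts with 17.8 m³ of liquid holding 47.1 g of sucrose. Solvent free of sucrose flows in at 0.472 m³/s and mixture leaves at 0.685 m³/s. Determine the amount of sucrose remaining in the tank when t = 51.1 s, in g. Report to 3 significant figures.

Total volume: dV/dt = Q_in − Q_out = -0.21300 m³/s, so V(t) = 17.8 − 0.21300 t and V(51.1) = 6.9157 m³.
No sucrose enters, so dm/dt = −Q_out · (m/V).
Separate: dm/m = −Q_out dt/V(t) ⇒ ln(m/m₀) = −(Q_out/(Q_in−Q_out)) ln(V/V₀).
m = m₀ (V₀/V)^(Q_out/(Q_in−Q_out)) = 47.1 × (17.8/6.9157)^(-3.2160) = 2.2522 g.

2.25 g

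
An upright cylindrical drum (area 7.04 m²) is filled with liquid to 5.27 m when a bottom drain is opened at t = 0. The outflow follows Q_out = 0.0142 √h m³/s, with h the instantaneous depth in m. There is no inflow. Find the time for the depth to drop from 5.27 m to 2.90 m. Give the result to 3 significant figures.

588 s

A dh/dt = −Q_out = −0.0142 √h.
Separate and integrate: 2(√h − √h₀) = −(0.0142/A) t.
t = 2A(√h₀ − √h)/0.0142 = 2·7.04·(√5.27 − √2.90)/0.0142
  = 14.080 × (2.2956 − 1.7029) / 0.0142 = 587.70 s.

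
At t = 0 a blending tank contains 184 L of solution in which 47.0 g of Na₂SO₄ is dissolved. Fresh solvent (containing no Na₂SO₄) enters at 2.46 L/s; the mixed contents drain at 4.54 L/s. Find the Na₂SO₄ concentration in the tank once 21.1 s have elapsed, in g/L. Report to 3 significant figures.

Let m(t) be the amount of Na₂SO₄. Volume: V(t) = V₀ + (Q_in − Q_out) t = 184 − 2.0800 t; V(21.1) = 140.11 L.
No Na₂SO₄ enters, so dm/dt = −Q_out · (m/V).
dm/m = −Q_out dt/(V₀ − 2.0800 t); integrating gives ln(m/m₀) = −(Q_out/(Q_in−Q_out)) ln(V/V₀).
m = m₀ (V₀/V)^(Q_out/(Q_in−Q_out)) = 47.0 × (184/140.11)^(-2.1827) = 25.929 g.
C = m/V = 25.929/140.11 = 0.18506 g/L.

0.185 g/L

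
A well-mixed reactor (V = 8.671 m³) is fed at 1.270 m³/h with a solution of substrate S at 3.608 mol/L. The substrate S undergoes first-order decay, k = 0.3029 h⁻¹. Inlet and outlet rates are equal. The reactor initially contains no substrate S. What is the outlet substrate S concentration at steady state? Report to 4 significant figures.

Accumulation = in − out − consumed: V dC/dt = Q C_in − Q C − k V C.
Steady state (dC/dt = 0): C_ss = Q C_in/(Q + kV) = C_in/(1 + kV/Q).
C_ss = 1.270·3.608/(1.270 + 0.3029·8.671) = 4.58216/3.89645 = 1.17598 mol/L.

1.176 mol/L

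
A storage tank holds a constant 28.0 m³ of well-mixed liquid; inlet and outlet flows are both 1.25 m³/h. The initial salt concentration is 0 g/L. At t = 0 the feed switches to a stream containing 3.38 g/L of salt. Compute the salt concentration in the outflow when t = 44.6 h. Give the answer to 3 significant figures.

2.92 g/L

Accumulation = in − out for the solute gives V dC/dt = Q(C_in − C).
Time constant τ = V/Q = 28.0/1.25 = 22.400 h.
C approaches C_in exponentially: C(t) = C_in + (C₀ − C_in) e^(−t/τ).
C(44.6) = 3.38 + (0 − 3.38)·e^(−44.6/22.400) = 3.38 + (-3.3800)·0.13655 = 2.9185 g/L.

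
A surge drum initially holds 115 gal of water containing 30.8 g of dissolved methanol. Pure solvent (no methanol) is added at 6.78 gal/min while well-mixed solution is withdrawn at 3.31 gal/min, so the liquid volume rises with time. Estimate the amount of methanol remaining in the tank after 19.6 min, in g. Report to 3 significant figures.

19.8 g

Total volume: dV/dt = Q_in − Q_out = 3.4700 gal/min, so V(t) = 115 + 3.4700 t and V(19.6) = 183.01 gal.
Species balance (pure solvent in): dm/dt = −Q_out · m/V(t).
Separate: dm/m = −Q_out dt/V(t) ⇒ ln(m/m₀) = −(Q_out/(Q_in−Q_out)) ln(V/V₀).
m = m₀ (V₀/V)^(Q_out/(Q_in−Q_out)) = 30.8 × (115/183.01)^(0.95389) = 19.773 g.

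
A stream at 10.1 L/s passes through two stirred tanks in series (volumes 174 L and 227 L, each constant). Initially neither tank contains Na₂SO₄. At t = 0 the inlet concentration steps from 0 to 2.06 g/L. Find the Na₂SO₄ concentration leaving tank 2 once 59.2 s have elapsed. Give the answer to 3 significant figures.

1.64 g/L

Species balance on tank i: dCᵢ/dt = (Cᵢ₋₁ − Cᵢ)/τᵢ with τᵢ = Vᵢ/Q.
τ₁ = 174/10.1 = 17.228 s; τ₂ = 227/10.1 = 22.475 s.
Tank 1: C₁ = C_in(1 − e^(−t/τ₁)). Tank 2 (τ₁ ≠ τ₂): C₂ = C_in[1 − (τ₁ e^(−t/τ₁) − τ₂ e^(−t/τ₂))/(τ₁ − τ₂)].
At t = 59.2: e^(−t/τ₁) = 0.032183, e^(−t/τ₂) = 0.071790.
C₂ = 2.06·[1 − (17.228·0.032183 − 22.475·0.071790)/(-5.2475)] = 2.06·0.79818 = 1.6442 g/L.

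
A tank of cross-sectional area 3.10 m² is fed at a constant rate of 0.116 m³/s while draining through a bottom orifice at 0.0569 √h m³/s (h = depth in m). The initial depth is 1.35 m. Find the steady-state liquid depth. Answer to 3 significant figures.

4.16 m

Level balance: A dh/dt = 0.116 − 0.0569 √h. Setting dh/dt = 0:
Q_in = 0.0569 √h_ss ⇒ √h_ss = 0.116/0.0569 = 2.0387.
h_ss = 2.0387² = 4.1562 m. (Since h₀ = 1.35 m < h_ss, the level will rise toward this value.)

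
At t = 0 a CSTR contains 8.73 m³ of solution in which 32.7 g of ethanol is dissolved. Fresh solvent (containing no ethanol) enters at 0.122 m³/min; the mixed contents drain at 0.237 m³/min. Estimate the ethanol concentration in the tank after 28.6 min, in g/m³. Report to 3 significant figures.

Total volume: dV/dt = Q_in − Q_out = -0.11500 m³/min, so V(t) = 8.73 − 0.11500 t and V(28.6) = 5.4410 m³.
No ethanol enters, so dm/dt = −Q_out · (m/V).
dm/m = −Q_out dt/(V₀ − 0.11500 t); integrating gives ln(m/m₀) = −(Q_out/(Q_in−Q_out)) ln(V/V₀).
m = m₀ (V₀/V)^(Q_out/(Q_in−Q_out)) = 32.7 × (8.73/5.4410)^(-2.0609) = 12.342 g.
C = m/V = 12.342/5.4410 = 2.2683 g/m³.

2.27 g/m³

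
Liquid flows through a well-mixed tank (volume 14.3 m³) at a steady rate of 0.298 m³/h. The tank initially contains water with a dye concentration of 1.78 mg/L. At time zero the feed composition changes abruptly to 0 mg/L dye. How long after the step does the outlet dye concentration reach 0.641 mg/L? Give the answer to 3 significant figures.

Species balance: V dC/dt = Q(C_in − C) ⇒ τ = V/Q = 47.987 h.
C(t) = C_in + (C₀ − C_in) e^(−t/τ). Set C = 0.641 and solve for t:
e^(−t/τ) = (C − C_in)/(C₀ − C_in) = (0.641 − 0)/(1.78 − 0) = 0.36011
t = −τ ln(…) = 47.987 × 1.0213 = 49.011 h.

49.0 h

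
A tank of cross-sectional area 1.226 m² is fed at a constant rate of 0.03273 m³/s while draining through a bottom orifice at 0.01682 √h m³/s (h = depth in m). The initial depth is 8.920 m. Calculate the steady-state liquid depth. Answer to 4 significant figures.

Level balance: A dh/dt = 0.03273 − 0.01682 √h. Setting dh/dt = 0:
Q_in = 0.01682 √h_ss ⇒ √h_ss = 0.03273/0.01682 = 1.94590.
h_ss = 1.94590² = 3.78652 m. (Since h₀ = 8.920 m > h_ss, the level will fall toward this value.)

3.787 m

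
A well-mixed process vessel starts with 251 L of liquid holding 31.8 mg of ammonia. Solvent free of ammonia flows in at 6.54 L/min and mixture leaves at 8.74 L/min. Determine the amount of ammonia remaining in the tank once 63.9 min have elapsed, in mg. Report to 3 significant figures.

Total volume: dV/dt = Q_in − Q_out = -2.2000 L/min, so V(t) = 251 − 2.2000 t and V(63.9) = 110.42 L.
Solute balance: dm/dt = 0 − Q_out C = −Q_out m/V(t).
Separate: dm/m = −Q_out dt/V(t) ⇒ ln(m/m₀) = −(Q_out/(Q_in−Q_out)) ln(V/V₀).
m = m₀ (V₀/V)^(Q_out/(Q_in−Q_out)) = 31.8 × (251/110.42)^(-3.9727) = 1.2180 mg.

1.22 mg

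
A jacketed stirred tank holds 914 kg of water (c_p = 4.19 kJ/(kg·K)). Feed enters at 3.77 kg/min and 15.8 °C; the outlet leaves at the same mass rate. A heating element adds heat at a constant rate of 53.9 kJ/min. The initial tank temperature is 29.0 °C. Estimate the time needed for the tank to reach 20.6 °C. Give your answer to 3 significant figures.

474 min

M c_p dT/dt = ṁ c_p (T_in − T) + Q̇.
τ = M/ṁ = 242.44 min; T_ss = T_in + Q̇/(ṁ c_p) = 19.212 °C.
T(t) = T_ss + (T₀ − T_ss) e^(−t/τ). Set T = 20.6:
e^(−t/τ) = (20.6 − 19.212)/(29.0 − 19.212) = 0.14179
t = −242.44 · ln(0.14179) = 473.59 min.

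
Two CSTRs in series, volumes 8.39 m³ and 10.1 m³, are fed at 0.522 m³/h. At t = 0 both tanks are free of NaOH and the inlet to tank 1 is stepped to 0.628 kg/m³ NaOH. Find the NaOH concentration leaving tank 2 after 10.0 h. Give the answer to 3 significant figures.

Species balance on tank i: dCᵢ/dt = (Cᵢ₋₁ − Cᵢ)/τᵢ with τᵢ = Vᵢ/Q.
τ₁ = 8.39/0.522 = 16.073 h; τ₂ = 10.1/0.522 = 19.349 h.
Solving the cascade with C₁(0)=C₂(0)=0 gives C₂(t) = C_in[1 − (τ₁ e^(−t/τ₁) − τ₂ e^(−t/τ₂))/(τ₁ − τ₂)].
At t = 10.0: e^(−t/τ₁) = 0.53678, e^(−t/τ₂) = 0.59641.
C₂ = 0.628·[1 − (16.073·0.53678 − 19.349·0.59641)/(-3.2759)] = 0.628·0.11103 = 0.069727 kg/m³.

0.0697 kg/m³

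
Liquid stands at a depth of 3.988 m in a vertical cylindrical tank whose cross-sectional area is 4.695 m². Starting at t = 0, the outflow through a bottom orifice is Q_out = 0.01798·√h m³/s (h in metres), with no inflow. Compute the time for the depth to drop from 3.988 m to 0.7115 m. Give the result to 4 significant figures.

A dh/dt = −Q_out = −0.01798 √h.
This is separable: 2 d(√h)/dt = −0.01798/A, so √h = √h₀ − (0.01798/(2A)) t.
t = 2A(√h₀ − √h)/0.01798 = 2·4.695·(√3.988 − √0.7115)/0.01798
  = 9.39000 × (1.99700 − 0.843505) / 0.01798 = 602.408 s.

602.4 s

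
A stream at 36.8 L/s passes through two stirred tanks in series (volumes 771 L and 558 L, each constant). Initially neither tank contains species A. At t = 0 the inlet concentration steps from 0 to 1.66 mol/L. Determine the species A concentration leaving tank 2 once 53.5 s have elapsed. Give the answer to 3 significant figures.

Species balance on tank i: dCᵢ/dt = (Cᵢ₋₁ − Cᵢ)/τᵢ with τᵢ = Vᵢ/Q.
τ₁ = 771/36.8 = 20.951 s; τ₂ = 558/36.8 = 15.163 s.
Tank 1: C₁ = C_in(1 − e^(−t/τ₁)). Tank 2 (τ₁ ≠ τ₂): C₂ = C_in[1 − (τ₁ e^(−t/τ₁) − τ₂ e^(−t/τ₂))/(τ₁ − τ₂)].
At t = 53.5: e^(−t/τ₁) = 0.077804, e^(−t/τ₂) = 0.029354.
C₂ = 1.66·[1 − (20.951·0.077804 − 15.163·0.029354)/(5.7880)] = 1.66·0.79527 = 1.3202 mol/L.

1.32 mol/L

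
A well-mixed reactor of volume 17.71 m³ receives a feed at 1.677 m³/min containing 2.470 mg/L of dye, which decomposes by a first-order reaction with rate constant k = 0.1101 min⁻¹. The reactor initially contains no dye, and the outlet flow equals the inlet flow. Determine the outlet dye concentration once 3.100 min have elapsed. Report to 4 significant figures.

V dC/dt = Q(C_in − C) − k V C.
This is linear with rate a = Q/V + k = 0.204792 min⁻¹.
C_ss = Q C_in/(Q + kV) = 1.14208 mg/L; C(t) = C_ss + (C₀ − C_ss) e^(−a t).
C(3.100) = 1.14208 + (-1.14208)·e^(−0.204792·3.100) = 1.14208 + (-1.14208)·0.530012 = 0.536766 mg/L.

0.5368 mg/L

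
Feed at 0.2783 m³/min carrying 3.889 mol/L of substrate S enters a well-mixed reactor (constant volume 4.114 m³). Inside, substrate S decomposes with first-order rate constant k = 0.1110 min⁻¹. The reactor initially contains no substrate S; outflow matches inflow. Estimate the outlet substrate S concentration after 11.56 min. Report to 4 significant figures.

Species balance: V dC/dt = Q C_in − Q C − k V C.
dC/dt = (Q/V) C_in − (Q/V + k) C; effective rate a = Q/V + k = 0.0676471 + 0.1110 = 0.178647 min⁻¹.
C_ss = Q C_in/(Q + kV) = 1.47262 mol/L; C(t) = C_ss + (C₀ − C_ss) e^(−a t).
C(11.56) = 1.47262 + (-1.47262)·e^(−0.178647·11.56) = 1.47262 + (-1.47262)·0.126798 = 1.28590 mol/L.

1.286 mol/L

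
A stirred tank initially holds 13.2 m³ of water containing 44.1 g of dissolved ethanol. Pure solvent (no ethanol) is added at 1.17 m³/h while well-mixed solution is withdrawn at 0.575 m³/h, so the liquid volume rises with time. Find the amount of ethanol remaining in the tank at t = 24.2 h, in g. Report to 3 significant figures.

21.6 g

Let m(t) be the amount of ethanol. Volume: V(t) = V₀ + (Q_in − Q_out) t = 13.2 + 0.59500 t; V(24.2) = 27.599 m³.
No ethanol enters, so dm/dt = −Q_out · (m/V).
dm/m = −Q_out dt/(V₀ + 0.59500 t); integrating gives ln(m/m₀) = −(Q_out/(Q_in−Q_out)) ln(V/V₀).
m = m₀ (V₀/V)^(Q_out/(Q_in−Q_out)) = 44.1 × (13.2/27.599)^(0.96639) = 21.622 g.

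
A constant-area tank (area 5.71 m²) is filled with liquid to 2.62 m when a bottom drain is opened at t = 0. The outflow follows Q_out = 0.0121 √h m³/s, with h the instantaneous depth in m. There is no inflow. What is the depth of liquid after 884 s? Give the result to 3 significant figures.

Unsteady balance on liquid volume: A dh/dt = −0.0121 √h.
∫ h^(−1/2) dh = −(0.0121/A) ∫ dt, giving 2√h = 2√h₀ − (0.0121/A) t.
√h = √2.62 − 0.0121·884/(2·5.71) = 1.6186 − 0.93664 = 0.68200.
h = 0.68200² = 0.46513 m.

0.465 m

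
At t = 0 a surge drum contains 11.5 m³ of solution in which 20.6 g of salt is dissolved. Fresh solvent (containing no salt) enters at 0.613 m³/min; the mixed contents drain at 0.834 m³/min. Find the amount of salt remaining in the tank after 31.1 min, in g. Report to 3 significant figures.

Let m(t) be the amount of salt. Volume: V(t) = V₀ + (Q_in − Q_out) t = 11.5 − 0.22100 t; V(31.1) = 4.6269 m³.
Solute balance: dm/dt = 0 − Q_out C = −Q_out m/V(t).
dm/m = −Q_out dt/(V₀ − 0.22100 t); integrating gives ln(m/m₀) = −(Q_out/(Q_in−Q_out)) ln(V/V₀).
m = m₀ (V₀/V)^(Q_out/(Q_in−Q_out)) = 20.6 × (11.5/4.6269)^(-3.7738) = 0.66328 g.

0.663 g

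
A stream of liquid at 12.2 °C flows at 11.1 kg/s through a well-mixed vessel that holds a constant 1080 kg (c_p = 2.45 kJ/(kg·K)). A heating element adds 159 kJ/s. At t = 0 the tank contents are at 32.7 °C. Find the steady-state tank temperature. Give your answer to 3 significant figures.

18.0 °C

M c_p dT/dt = ṁ c_p (T_in − T) + Q̇.
At steady state dT/dt = 0 ⇒ T_ss = T_in + Q̇/(ṁ c_p) = 12.2 + 159/(11.1·2.45) = 18.047 °C.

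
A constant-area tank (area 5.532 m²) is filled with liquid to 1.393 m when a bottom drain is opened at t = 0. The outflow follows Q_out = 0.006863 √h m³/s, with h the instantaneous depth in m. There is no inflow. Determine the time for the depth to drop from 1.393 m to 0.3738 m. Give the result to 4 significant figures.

With no inflow, A dh/dt = −0.006863 √h.
∫ h^(−1/2) dh = −(0.006863/A) ∫ dt, giving 2√h = 2√h₀ − (0.006863/A) t.
t = 2A(√h₀ − √h)/0.006863 = 2·5.532·(√1.393 − √0.3738)/0.006863
  = 11.0640 × (1.18025 − 0.611392) / 0.006863 = 917.076 s.

917.1 s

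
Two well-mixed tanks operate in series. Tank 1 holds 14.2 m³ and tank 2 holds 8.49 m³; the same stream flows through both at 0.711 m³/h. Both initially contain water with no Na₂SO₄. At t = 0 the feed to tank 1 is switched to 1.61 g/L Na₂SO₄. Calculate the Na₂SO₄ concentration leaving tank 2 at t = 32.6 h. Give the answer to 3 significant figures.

Time constants: τᵢ = Vᵢ/Q for each well-mixed tank.
τ₁ = 14.2/0.711 = 19.972 h; τ₂ = 8.49/0.711 = 11.941 h.
Tank 1: C₁ = C_in(1 − e^(−t/τ₁)). Tank 2 (τ₁ ≠ τ₂): C₂ = C_in[1 − (τ₁ e^(−t/τ₁) − τ₂ e^(−t/τ₂))/(τ₁ − τ₂)].
At t = 32.6: e^(−t/τ₁) = 0.19548, e^(−t/τ₂) = 0.065212.
C₂ = 1.61·[1 − (19.972·0.19548 − 11.941·0.065212)/(8.0309)] = 1.61·0.61083 = 0.98343 g/L.

0.983 g/L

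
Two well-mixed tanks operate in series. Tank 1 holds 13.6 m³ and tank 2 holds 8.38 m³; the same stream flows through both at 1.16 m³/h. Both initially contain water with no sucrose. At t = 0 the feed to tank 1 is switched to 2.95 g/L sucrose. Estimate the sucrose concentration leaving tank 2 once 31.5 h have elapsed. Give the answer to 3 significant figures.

Species balance on tank i: dCᵢ/dt = (Cᵢ₋₁ − Cᵢ)/τᵢ with τᵢ = Vᵢ/Q.
τ₁ = 13.6/1.16 = 11.724 h; τ₂ = 8.38/1.16 = 7.2241 h.
Tank 1: C₁ = C_in(1 − e^(−t/τ₁)). Tank 2 (τ₁ ≠ τ₂): C₂ = C_in[1 − (τ₁ e^(−t/τ₁) − τ₂ e^(−t/τ₂))/(τ₁ − τ₂)].
At t = 31.5: e^(−t/τ₁) = 0.068101, e^(−t/τ₂) = 0.012774.
C₂ = 2.95·[1 − (11.724·0.068101 − 7.2241·0.012774)/(4.5000)] = 2.95·0.84308 = 2.4871 g/L.

2.49 g/L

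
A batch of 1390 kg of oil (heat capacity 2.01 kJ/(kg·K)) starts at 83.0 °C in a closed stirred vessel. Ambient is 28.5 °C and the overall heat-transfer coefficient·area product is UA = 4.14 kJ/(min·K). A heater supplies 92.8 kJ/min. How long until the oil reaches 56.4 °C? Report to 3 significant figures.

1190 min

Lumped-capacitance energy balance: M c_p dT/dt = UA(T_amb − T) + Q̇.
τ = M c_p/UA = 674.86 min; T_ss = T_amb + Q̇/UA = 28.5 + 92.8/4.14 = 50.915 °C.
T(t) = T_ss + (T₀ − T_ss)e^(−t/τ); set T = 56.4:
t = −τ ln[(T − T_ss)/(T₀ − T_ss)] = −674.86 · ln(0.17094) = 1192.1 min.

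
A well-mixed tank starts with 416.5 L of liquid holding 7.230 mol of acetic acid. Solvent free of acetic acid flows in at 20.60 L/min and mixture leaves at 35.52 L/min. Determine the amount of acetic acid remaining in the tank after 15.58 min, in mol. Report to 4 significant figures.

Total volume: dV/dt = Q_in − Q_out = -14.9200 L/min, so V(t) = 416.5 − 14.9200 t and V(15.58) = 184.046 L.
Solute balance: dm/dt = 0 − Q_out C = −Q_out m/V(t).
Separate: dm/m = −Q_out dt/V(t) ⇒ ln(m/m₀) = −(Q_out/(Q_in−Q_out)) ln(V/V₀).
m = m₀ (V₀/V)^(Q_out/(Q_in−Q_out)) = 7.230 × (416.5/184.046)^(-2.38070) = 1.03451 mol.

1.035 mol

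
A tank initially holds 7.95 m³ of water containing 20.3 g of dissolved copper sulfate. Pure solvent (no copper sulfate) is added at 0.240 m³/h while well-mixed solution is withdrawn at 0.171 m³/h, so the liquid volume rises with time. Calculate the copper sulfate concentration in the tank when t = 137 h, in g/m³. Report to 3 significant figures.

Let m(t) be the amount of copper sulfate. Volume: V(t) = V₀ + (Q_in − Q_out) t = 7.95 + 0.069000 t; V(137) = 17.403 m³.
Solute balance: dm/dt = 0 − Q_out C = −Q_out m/V(t).
dm/m = −Q_out dt/(V₀ + 0.069000 t); integrating gives ln(m/m₀) = −(Q_out/(Q_in−Q_out)) ln(V/V₀).
m = m₀ (V₀/V)^(Q_out/(Q_in−Q_out)) = 20.3 × (7.95/17.403)^(2.4783) = 2.9124 g.
C = m/V = 2.9124/17.403 = 0.16735 g/m³.

0.167 g/m³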